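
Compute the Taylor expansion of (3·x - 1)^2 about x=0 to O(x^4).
9·x^2 - 6·x + 1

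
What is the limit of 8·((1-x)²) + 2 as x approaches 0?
Direct substitution at x = 0 gives 10.

Final answer: 10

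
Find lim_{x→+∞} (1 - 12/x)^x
As x → +∞: this is the defining limit (1 - 12/x)^x → e^(-12).
Limit = e^(-12).

Final answer: e^(-12)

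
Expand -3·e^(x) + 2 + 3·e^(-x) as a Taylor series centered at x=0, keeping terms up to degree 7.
-x^7/840 - x^5/20 - x^3 - 6·x + 2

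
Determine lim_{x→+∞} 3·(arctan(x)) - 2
Evaluate the dominant behaviour as x → +∞; each term tends to a finite value or vanishes.
Limit = -2 + 3·π/2.

Final answer: -2 + 3·π/2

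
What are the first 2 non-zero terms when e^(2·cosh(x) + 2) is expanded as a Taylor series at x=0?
x^2·e^(4) + e^(4)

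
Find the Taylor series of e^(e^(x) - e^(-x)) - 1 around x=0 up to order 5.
19·x^5/20 + 4·x^4/3 + 5·x^3/3 + 2·x^2 + 2·x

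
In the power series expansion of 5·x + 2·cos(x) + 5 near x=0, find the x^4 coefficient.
Expand to order 4: 5·x + 2·cos(x) + 5 = x^4/12 - x^2 + 5·x + 7 + O(x^5).
The coefficient of x^4 is 1/12.

Final answer: 1/12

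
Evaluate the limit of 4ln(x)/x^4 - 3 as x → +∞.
The quotient is an ∞/∞ indeterminate form as x → +∞.
The polynomial denominator x^4 dominates the logarithmic numerator (any positive power of x ≫ ln(x) as x → ∞), so the quotient → 0.
Adding the constant: 0 - 3 = -3. Limit = -3.

Final answer: -3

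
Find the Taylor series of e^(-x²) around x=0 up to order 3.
1 - x^2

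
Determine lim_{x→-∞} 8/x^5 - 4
Evaluate the dominant behaviour as x → -∞; each term tends to a finite value or vanishes.
Limit = -4.

Final answer: -4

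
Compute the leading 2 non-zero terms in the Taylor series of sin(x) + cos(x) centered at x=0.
x + 1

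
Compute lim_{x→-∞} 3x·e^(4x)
This is a 0·∞ indeterminate form at x → -∞.
Rewrite the product as 3x / e^(-4x) (an ∞/∞ form) and apply L'Hôpital, or use the standard hierarchy e^(4|x|) ≫ |x| as x → -∞.
The indeterminate product → 0, so the limit = 0.

Final answer: 0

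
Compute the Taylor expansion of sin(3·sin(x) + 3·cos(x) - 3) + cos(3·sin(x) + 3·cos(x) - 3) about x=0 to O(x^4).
-x^3/2 - 6·x^2 + 3·x + 1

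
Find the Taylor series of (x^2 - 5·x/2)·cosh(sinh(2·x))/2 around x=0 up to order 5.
-25·x^5/6 + x^4 - 5·x^3/2 + x^2/2 - 5·x/4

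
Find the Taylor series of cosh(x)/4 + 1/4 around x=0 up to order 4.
x^4/96 + x^2/8 + 1/2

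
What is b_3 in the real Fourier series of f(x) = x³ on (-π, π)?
b_3 = (1/π) ∫_{-π}^{π} f(x)·sin(3x) dx.
Evaluate the integral (use parity and integration by parts as needed): b_3 = -4/9 + 2·π^2/3.

Final answer: -4/9 + 2·π^2/3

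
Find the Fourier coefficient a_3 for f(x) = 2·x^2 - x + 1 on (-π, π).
a_3 = (1/π) ∫_{-π}^{π} f(x)·cos(3x) dx.
Evaluate the integral (use parity and integration by parts as needed): a_3 = -8/9.

Final answer: -8/9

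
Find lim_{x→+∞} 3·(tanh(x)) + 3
Evaluate the dominant behaviour as x → +∞; each term tends to a finite value or vanishes.
Limit = 6.

Final answer: 6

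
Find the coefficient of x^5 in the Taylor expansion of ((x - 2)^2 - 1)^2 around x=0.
Expand to order 5: ((x - 2)^2 - 1)^2 = x^4 - 8·x^3 + 22·x^2 - 24·x + 9 + O(x^6).
The coefficient of x^5 is 0.

Final answer: 0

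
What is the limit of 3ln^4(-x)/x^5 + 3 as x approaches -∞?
The quotient is an ∞/∞ indeterminate form as x → -∞.
Compare growth rates of the dominant terms (exponentials ≫ polynomials ≫ logarithms), or apply L'Hôpital's rule; the quotient → 0.
Adding the constant: 0 + 3 = 3. Limit = 3.

Final answer: 3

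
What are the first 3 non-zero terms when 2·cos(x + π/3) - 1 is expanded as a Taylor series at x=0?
√(3)·x^3/6 - x^2/2 - √(3)·x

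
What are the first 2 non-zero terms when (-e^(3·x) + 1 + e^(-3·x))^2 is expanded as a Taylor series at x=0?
1 - 12·x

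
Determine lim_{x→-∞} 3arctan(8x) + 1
Evaluate the dominant behaviour as x → -∞; each term tends to a finite value or vanishes.
Limit = 1 - 3·π/2.

Final answer: 1 - 3·π/2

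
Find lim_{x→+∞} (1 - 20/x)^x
As x → +∞: this is the defining limit (1 - 20/x)^x → e^(-20).
Limit = e^(-20).

Final answer: e^(-20)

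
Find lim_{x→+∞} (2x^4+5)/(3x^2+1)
This is an ∞/∞ indeterminate form as x → +∞.
Divide numerator and denominator by x^4 and let the lower-order terms vanish; the numerator's degree 4 exceeds the denominator's degree 2, so the quotient diverges.
Limit = ∞.

Final answer: ∞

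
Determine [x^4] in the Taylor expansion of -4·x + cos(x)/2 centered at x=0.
Expand to order 4: -4·x + cos(x)/2 = x^4/48 - x^2/4 - 4·x + 1/2 + O(x^5).
The coefficient of x^4 is 1/48.

Final answer: 1/48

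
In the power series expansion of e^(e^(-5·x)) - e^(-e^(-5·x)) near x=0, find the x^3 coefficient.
Expand to order 3: e^(e^(-5·x)) - e^(-e^(-5·x)) = x^3·(-625·e/6 + 125·e^(-1)/6) + 25·e·x^2 + x·(-5·e - 5·e^(-1)) - e^(-1) + e + O(x^4).
The coefficient of x^3 is -625·e/6 + 125·e^(-1)/6.

Final answer: -625·e/6 + 125·e^(-1)/6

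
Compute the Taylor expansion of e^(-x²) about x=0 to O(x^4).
1 - x^2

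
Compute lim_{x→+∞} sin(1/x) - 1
Evaluate the dominant behaviour as x → +∞; each term tends to a finite value or vanishes.
Limit = -1.

Final answer: -1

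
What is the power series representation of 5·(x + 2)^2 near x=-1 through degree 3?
5 + 10·(x + 1) + 5·(x + 1)^2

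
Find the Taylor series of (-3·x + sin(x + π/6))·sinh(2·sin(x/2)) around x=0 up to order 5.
-21·x^5/1280 + x^4·(-3/8 - √(3)/48) - 3·x^3/16 + x^2·(-3 + √(3)/2) + x/2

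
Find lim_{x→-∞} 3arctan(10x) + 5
Evaluate the dominant behaviour as x → -∞; each term tends to a finite value or vanishes.
Limit = 5 - 3·π/2.

Final answer: 5 - 3·π/2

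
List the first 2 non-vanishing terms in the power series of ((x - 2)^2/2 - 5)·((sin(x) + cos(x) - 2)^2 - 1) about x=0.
-2·x^2 + 6·x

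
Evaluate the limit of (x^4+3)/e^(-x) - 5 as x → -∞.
The quotient is an ∞/∞ indeterminate form as x → -∞.
Compare growth rates of the dominant terms (exponentials ≫ polynomials ≫ logarithms), or apply L'Hôpital's rule; the quotient → 0.
Adding the constant: 0 - 5 = -5. Limit = -5.

Final answer: -5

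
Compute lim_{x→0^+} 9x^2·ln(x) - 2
The product is a 0·∞ indeterminate form at x → 0⁺.
Rewrite the product as 9·ln(x) / x^(-2) and apply L'Hôpital, or use the standard hierarchy x^(-2) ≫ |ln x| as x → 0⁺.
The indeterminate product → 0, so the limit = -2.

Final answer: -2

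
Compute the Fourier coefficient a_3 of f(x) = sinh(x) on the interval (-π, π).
a_3 = (1/π) ∫_{-π}^{π} f(x)·cos(3x) dx.
Evaluate the integral (use parity and integration by parts as needed): a_3 = 0.

Final answer: 0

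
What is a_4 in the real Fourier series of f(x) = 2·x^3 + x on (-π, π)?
a_4 = (1/π) ∫_{-π}^{π} f(x)·cos(4x) dx.
Evaluate the integral (use parity and integration by parts as needed): a_4 = 0.

Final answer: 0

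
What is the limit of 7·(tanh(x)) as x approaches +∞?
Evaluate the dominant behaviour as x → +∞; each term tends to a finite value or vanishes.
Limit = 7.

Final answer: 7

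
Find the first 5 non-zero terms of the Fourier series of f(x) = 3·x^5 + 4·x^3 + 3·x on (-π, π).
(-112·π^2 + 6·π^4 + 678)·sin(x) + (-3·π^4 - 39/2 + 11·π^2)·sin(2·x) + (-16·π^2/9 + 86/27 + 2·π^4)·sin(3·x) + (-3·π^4/2 - 93/64 - π^2/8)·sin(4·x) + (654/625 + 16·π^2/25 + 6·π^4/5)·sin(5·x)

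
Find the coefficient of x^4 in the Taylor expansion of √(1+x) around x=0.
Expand to order 4: √(1+x) = -5·x^4/128 + x^3/16 - x^2/8 + x/2 + 1 + O(x^5).
The coefficient of x^4 is -5/128.

Final answer: -5/128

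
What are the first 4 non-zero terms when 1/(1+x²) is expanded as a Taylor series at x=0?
-x^6 + x^4 - x^2 + 1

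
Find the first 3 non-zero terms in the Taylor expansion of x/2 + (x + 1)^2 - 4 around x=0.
x^2 + 5·x/2 - 3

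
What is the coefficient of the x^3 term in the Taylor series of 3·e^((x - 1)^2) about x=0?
Expand to order 3: 3·e^((x - 1)^2) = -10·e·x^3 + 9·e·x^2 - 6·e·x + 3·e + O(x^4).
The coefficient of x^3 is -10·e.

Final answer: -10·e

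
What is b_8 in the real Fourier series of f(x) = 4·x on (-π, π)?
b_8 = (1/π) ∫_{-π}^{π} f(x)·sin(8x) dx.
Evaluate the integral (use parity and integration by parts as needed): b_8 = -1.

Final answer: -1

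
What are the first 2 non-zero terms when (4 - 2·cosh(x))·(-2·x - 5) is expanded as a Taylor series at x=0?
-4·x - 10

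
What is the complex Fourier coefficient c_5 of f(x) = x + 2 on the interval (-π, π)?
Compute the real Fourier coefficients first: a_5 = 0, b_5 = 2/5.
Then c_5 = (a_5 − i·b_5)/2 = -i/5.

Final answer: -i/5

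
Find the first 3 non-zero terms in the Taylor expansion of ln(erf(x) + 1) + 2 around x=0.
-2·x^2/π + 2·x/√(π) + 2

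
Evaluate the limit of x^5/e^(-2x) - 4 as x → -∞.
The quotient is an ∞/∞ indeterminate form as x → -∞.
Compare growth rates of the dominant terms (exponentials ≫ polynomials ≫ logarithms), or apply L'Hôpital's rule; the quotient → 0.
Adding the constant: 0 - 4 = -4. Limit = -4.

Final answer: -4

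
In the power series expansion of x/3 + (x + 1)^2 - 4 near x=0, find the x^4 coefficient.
Expand to order 4: x/3 + (x + 1)^2 - 4 = x^2 + 7·x/3 - 3 + O(x^5).
The coefficient of x^4 is 0.

Final answer: 0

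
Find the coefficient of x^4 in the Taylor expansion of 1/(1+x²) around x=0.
Expand to order 4: 1/(1+x²) = x^4 - x^2 + 1 + O(x^5).
The coefficient of x^4 is 1.

Final answer: 1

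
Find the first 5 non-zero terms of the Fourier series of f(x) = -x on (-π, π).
-2·sin(x) + sin(2·x) - 2·sin(3·x)/3 + sin(4·x)/2 - 2·sin(5·x)/5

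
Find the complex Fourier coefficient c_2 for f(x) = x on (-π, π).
Compute the real Fourier coefficients first: a_2 = 0, b_2 = -1.
Then c_2 = (a_2 − i·b_2)/2 = i/2.

Final answer: i/2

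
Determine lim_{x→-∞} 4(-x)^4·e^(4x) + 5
The product is a 0·∞ indeterminate form at x → -∞.
Rewrite the product as 4(-x)^4 / e^(-4x) (an ∞/∞ form) and apply L'Hôpital, or use the standard hierarchy e^(4|x|) ≫ |(-x)^4| as x → -∞.
The indeterminate product → 0, so the limit = 5.

Final answer: 5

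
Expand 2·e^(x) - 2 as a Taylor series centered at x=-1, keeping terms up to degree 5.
(2 - 2·e)·e^(-1) + 2·e^(-1)·(x + 1) + e^(-1)·(x + 1)^2 + e^(-1)·(x + 1)^3/3 + e^(-1)·(x + 1)^4/12 + e^(-1)·(x + 1)^5/60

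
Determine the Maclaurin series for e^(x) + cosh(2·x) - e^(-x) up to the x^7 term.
x^7/2520 + 4·x^6/45 + x^5/60 + 2·x^4/3 + x^3/3 + 2·x^2 + 2·x + 1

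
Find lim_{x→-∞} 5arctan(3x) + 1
Evaluate the dominant behaviour as x → -∞; each term tends to a finite value or vanishes.
Limit = 1 - 5·π/2.

Final answer: 1 - 5·π/2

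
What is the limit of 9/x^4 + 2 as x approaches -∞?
Evaluate the dominant behaviour as x → -∞; each term tends to a finite value or vanishes.
Limit = 2.

Final answer: 2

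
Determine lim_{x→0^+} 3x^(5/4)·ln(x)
This is a 0·∞ indeterminate form at x → 0⁺.
Rewrite the product as 3·ln(x) / x^(-5/4) and apply L'Hôpital, or use the standard hierarchy x^(-5/4) ≫ |ln x| as x → 0⁺.
The indeterminate product → 0, so the limit = 0.

Final answer: 0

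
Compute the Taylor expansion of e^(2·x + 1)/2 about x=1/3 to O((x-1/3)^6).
e^(5/3)/2 + e^(5/3)·(x - 1/3) + e^(5/3)·(x - 1/3)^2 + 2·e^(5/3)·(x - 1/3)^3/3 + e^(5/3)·(x - 1/3)^4/3 + 2·e^(5/3)·(x - 1/3)^5/15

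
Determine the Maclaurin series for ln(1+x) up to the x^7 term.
x^7/7 - x^6/6 + x^5/5 - x^4/4 + x^3/3 - x^2/2 + x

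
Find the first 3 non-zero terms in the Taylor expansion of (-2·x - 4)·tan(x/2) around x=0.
-x^3/6 - x^2 - 2·x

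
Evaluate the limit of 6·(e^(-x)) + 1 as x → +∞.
Evaluate the dominant behaviour as x → +∞; each term tends to a finite value or vanishes.
Limit = 1.

Final answer: 1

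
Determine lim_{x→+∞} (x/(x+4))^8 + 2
As x → +∞: x/(x+4) = 1/(1 + 4/x) → 1, and the 8th power of a limit-1 base also → 1; with the additive constant, 1 + 2 = 3.
Limit = 3.

Final answer: 3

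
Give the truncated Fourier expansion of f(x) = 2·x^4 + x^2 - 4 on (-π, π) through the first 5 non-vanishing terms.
(92 - 16·π^2)·cos(x) + (-5 + 4·π^2)·cos(2·x) + (20/27 - 16·π^2/9)·cos(3·x) + (-1/8 + π^2)·cos(4·x) - 4 + π^2/3 + 2·π^4/5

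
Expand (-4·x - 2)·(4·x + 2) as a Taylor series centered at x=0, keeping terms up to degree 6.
-16·x^2 - 16·x - 4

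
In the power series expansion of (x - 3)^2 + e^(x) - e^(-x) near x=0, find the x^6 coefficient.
Expand to order 6: (x - 3)^2 + e^(x) - e^(-x) = x^5/60 + x^3/3 + x^2 - 4·x + 9 + O(x^7).
The coefficient of x^6 is 0.

Final answer: 0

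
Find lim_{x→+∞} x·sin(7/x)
As x → +∞: let u = 7/x → 0⁺; then x·sin(7/x) = 7·sin(u)/u → 7·1 = 7.
Limit = 7.

Final answer: 7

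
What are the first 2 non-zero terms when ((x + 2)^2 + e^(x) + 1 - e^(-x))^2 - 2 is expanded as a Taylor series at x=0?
60·x + 23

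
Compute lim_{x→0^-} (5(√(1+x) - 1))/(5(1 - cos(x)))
Both numerator and denominator → 0 as x → 0^-; this is a 0/0 indeterminate form.
Expand each to leading order near x = 0: numerator ~ 5·x/2, denominator ~ 5·x^2/2.
The limit of the ratio is -∞.

Final answer: -∞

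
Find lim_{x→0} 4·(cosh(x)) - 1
Direct substitution at x = 0 gives 3.

Final answer: 3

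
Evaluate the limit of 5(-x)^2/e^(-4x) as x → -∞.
This is an ∞/∞ indeterminate form as x → -∞.
Compare growth rates of the dominant terms (exponentials ≫ polynomials ≫ logarithms), or apply L'Hôpital's rule; the quotient → 0.
Limit = 0.

Final answer: 0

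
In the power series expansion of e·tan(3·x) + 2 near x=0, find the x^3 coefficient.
Expand to order 3: e·tan(3·x) + 2 = 9·e·x^3 + 3·e·x + 2 + O(x^4).
The coefficient of x^3 is 9·e.

Final answer: 9·e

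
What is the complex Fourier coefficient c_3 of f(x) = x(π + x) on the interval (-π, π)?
Compute the real Fourier coefficients first: a_3 = -4/9, b_3 = 2·π/3.
Then c_3 = (a_3 − i·b_3)/2 = -2/9 - i·π/3.

Final answer: -2/9 - i·π/3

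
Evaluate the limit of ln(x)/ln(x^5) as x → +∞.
This is an ∞/∞ indeterminate form as x → +∞.
Write ln(x^5) = 5·ln(x), reducing the quotient to 1/5.
Limit = 1/5.

Final answer: 1/5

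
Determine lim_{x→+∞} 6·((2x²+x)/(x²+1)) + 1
Evaluate the dominant behaviour as x → +∞; each term tends to a finite value or vanishes.
Limit = 13.

Final answer: 13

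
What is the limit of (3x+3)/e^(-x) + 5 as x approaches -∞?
The quotient is an ∞/∞ indeterminate form as x → -∞.
Compare growth rates of the dominant terms (exponentials ≫ polynomials ≫ logarithms), or apply L'Hôpital's rule; the quotient → 0.
Adding the constant: 0 + 5 = 5. Limit = 5.

Final answer: 5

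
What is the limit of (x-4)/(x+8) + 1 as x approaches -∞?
Evaluate the dominant behaviour as x → -∞; each term tends to a finite value or vanishes.
Limit = 2.

Final answer: 2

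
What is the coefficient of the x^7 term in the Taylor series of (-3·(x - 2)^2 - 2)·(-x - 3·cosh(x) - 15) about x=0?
Expand to order 7: (-3·(x - 2)^2 - 2)·(-x - 3·cosh(x) - 15) = -x^7/20 + 13·x^6/30 - 3·x^5/2 + 25·x^4/4 - 15·x^3 + 63·x^2 - 202·x + 252 + O(x^8).
The coefficient of x^7 is -1/20.

Final answer: -1/20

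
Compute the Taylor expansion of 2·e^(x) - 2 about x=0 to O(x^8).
x^7/2520 + x^6/360 + x^5/60 + x^4/12 + x^3/3 + x^2 + 2·x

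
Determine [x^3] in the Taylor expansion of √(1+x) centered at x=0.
Expand to order 3: √(1+x) = x^3/16 - x^2/8 + x/2 + 1 + O(x^4).
The coefficient of x^3 is 1/16.

Final answer: 1/16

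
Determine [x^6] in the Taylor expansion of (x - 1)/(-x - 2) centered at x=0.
Expand to order 6: (x - 1)/(-x - 2) = 3·x^6/128 - 3·x^5/64 + 3·x^4/32 - 3·x^3/16 + 3·x^2/8 - 3·x/4 + 1/2 + O(x^7).
The coefficient of x^6 is 3/128.

Final answer: 3/128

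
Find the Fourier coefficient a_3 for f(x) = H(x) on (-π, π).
a_3 = (1/π) ∫_{-π}^{π} f(x)·cos(3x) dx.
Evaluate the integral (use parity and integration by parts as needed): a_3 = 0.

Final answer: 0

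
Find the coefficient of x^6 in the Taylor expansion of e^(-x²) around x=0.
Expand to order 6: e^(-x²) = -x^6/6 + x^4/2 - x^2 + 1 + O(x^7).
The coefficient of x^6 is -1/6.

Final answer: -1/6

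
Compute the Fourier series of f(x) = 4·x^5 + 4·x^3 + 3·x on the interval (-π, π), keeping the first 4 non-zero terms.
(-152·π^2 + 8·π^4 + 918)·sin(x) + (-4·π^4 - 27 + 16·π^2)·sin(2·x) + (-88·π^2/27 + 338/81 + 8·π^4/3)·sin(3·x) + (-2·π^4 - 27/16 + π^2/2)·sin(4·x)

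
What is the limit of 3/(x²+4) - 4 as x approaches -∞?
Evaluate the dominant behaviour as x → -∞; each term tends to a finite value or vanishes.
Limit = -4.

Final answer: -4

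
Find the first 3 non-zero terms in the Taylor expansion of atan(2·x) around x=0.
32·x^5/5 - 8·x^3/3 + 2·x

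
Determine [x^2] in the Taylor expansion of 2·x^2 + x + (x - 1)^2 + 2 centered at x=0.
Expand to order 2: 2·x^2 + x + (x - 1)^2 + 2 = 3·x^2 - x + 3 + O(x^3).
The coefficient of x^2 is 3.

Final answer: 3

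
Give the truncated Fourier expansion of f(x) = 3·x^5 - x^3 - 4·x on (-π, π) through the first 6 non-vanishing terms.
(-122·π^2 + 6·π^4 + 724)·sin(x) + (-3·π^4 - 20 + 16·π^2)·sin(2·x) + (-46·π^2/9 + 20/27 + 2·π^4)·sin(3·x) + (-3·π^4/2 + 71/64 + 19·π^2/8)·sin(4·x) + (-34·π^2/25 - 796/625 + 6·π^4/5)·sin(5·x) + (-π^4 + 32/27 + 8·π^2/9)·sin(6·x)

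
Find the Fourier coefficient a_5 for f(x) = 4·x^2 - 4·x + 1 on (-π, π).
a_5 = (1/π) ∫_{-π}^{π} f(x)·cos(5x) dx.
Evaluate the integral (use parity and integration by parts as needed): a_5 = -16/25.

Final answer: -16/25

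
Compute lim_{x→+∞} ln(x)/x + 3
The quotient is an ∞/∞ indeterminate form as x → +∞.
The polynomial denominator x dominates the logarithmic numerator (any positive power of x ≫ ln(x) as x → ∞), so the quotient → 0.
Adding the constant: 0 + 3 = 3. Limit = 3.

Final answer: 3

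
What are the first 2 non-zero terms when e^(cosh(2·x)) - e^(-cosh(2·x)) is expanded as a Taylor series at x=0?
x^2·(2·e^(-1) + 2·e) - e^(-1) + e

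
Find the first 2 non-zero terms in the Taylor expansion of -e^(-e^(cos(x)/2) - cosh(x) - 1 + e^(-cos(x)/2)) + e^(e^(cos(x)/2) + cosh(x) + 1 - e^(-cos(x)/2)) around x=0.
x^2·(-e^(-e^(-1/2) + e^(1/2) + 5/2)/4 - e^(-e^(-1/2) + 3/2 + e^(1/2))/4 - e^(-e^(1/2) - 3/2 + e^(-1/2))/4 - e^(-5/2 - e^(1/2) + e^(-1/2))/4 + e^(-2 - e^(1/2) + e^(-1/2))/2 + e^(-e^(-1/2) + e^(1/2) + 2)/2) - e^(-2 - e^(1/2) + e^(-1/2)) + e^(-e^(-1/2) + e^(1/2) + 2)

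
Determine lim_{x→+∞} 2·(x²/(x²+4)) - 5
Evaluate the dominant behaviour as x → +∞; each term tends to a finite value or vanishes.
Limit = -3.

Final answer: -3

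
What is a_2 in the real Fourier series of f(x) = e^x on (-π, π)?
a_2 = (1/π) ∫_{-π}^{π} f(x)·cos(2x) dx.
Evaluate the integral (use parity and integration by parts as needed): a_2 = (-1 + e^(2·π))·e^(-π)/(5·π).

Final answer: (-1 + e^(2·π))·e^(-π)/(5·π)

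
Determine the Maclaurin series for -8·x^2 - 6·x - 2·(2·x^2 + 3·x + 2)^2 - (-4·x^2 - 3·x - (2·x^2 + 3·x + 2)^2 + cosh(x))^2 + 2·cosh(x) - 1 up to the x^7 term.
-2279·x^7/24 - 110261·x^6/360 - 2443·x^5/4 - 9743·x^4/12 - 711·x^3 - 389·x^2 - 120·x - 16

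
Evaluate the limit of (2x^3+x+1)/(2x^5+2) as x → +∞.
This is an ∞/∞ indeterminate form as x → +∞.
Divide numerator and denominator by x^5 and let the lower-order terms vanish; the numerator's degree 3 is below the denominator's degree 5, so the quotient → 0.
Limit = 0.

Final answer: 0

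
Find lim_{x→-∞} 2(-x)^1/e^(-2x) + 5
The quotient is an ∞/∞ indeterminate form as x → -∞.
Compare growth rates of the dominant terms (exponentials ≫ polynomials ≫ logarithms), or apply L'Hôpital's rule; the quotient → 0.
Adding the constant: 0 + 5 = 5. Limit = 5.

Final answer: 5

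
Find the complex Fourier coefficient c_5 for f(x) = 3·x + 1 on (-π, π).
Compute the real Fourier coefficients first: a_5 = 0, b_5 = 6/5.
Then c_5 = (a_5 − i·b_5)/2 = -3·i/5.

Final answer: -3·i/5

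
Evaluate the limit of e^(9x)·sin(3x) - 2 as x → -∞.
Evaluate the dominant behaviour as x → -∞; each term tends to a finite value or vanishes.
Limit = -2.

Final answer: -2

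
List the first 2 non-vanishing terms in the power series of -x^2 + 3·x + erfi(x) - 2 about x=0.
x·(2/√(π) + 3) - 2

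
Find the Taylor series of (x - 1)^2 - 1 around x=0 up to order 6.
x^2 - 2·x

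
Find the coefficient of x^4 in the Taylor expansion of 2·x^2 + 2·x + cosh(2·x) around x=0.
Expand to order 4: 2·x^2 + 2·x + cosh(2·x) = 2·x^4/3 + 4·x^2 + 2·x + 1 + O(x^5).
The coefficient of x^4 is 2/3.

Final answer: 2/3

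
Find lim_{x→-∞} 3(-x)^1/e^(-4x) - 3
The quotient is an ∞/∞ indeterminate form as x → -∞.
Compare growth rates of the dominant terms (exponentials ≫ polynomials ≫ logarithms), or apply L'Hôpital's rule; the quotient → 0.
Adding the constant: 0 - 3 = -3. Limit = -3.

Final answer: -3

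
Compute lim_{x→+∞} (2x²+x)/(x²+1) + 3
Evaluate the dominant behaviour as x → +∞; each term tends to a finite value or vanishes.
Limit = 5.

Final answer: 5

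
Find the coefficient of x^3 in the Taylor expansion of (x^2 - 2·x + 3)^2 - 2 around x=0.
Expand to order 3: (x^2 - 2·x + 3)^2 - 2 = -4·x^3 + 10·x^2 - 12·x + 7 + O(x^4).
The coefficient of x^3 is -4.

Final answer: -4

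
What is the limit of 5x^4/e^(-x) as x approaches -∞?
This is an ∞/∞ indeterminate form as x → -∞.
Compare growth rates of the dominant terms (exponentials ≫ polynomials ≫ logarithms), or apply L'Hôpital's rule; the quotient → 0.
Limit = 0.

Final answer: 0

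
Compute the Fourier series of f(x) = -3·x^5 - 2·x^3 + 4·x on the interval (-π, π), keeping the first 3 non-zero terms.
(-688 - 6·π^4 + 116·π^2)·sin(x) + (-13·π^2 + 31/2 + 3·π^4)·sin(2·x) + (-2·π^4 + 16/27 + 28·π^2/9)·sin(3·x)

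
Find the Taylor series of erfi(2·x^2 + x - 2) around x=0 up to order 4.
38·x^4·e^(4)/(3·√(π)) - 10·x^3·e^(4)/√(π) + 2·x·e^(4)/√(π) - erfi(2)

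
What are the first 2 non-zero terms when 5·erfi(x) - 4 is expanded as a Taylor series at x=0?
10·x/√(π) - 4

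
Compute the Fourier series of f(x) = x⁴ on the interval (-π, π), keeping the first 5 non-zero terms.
(48 - 8·π^2)·cos(x) + (-3 + 2·π^2)·cos(2·x) + (16/27 - 8·π^2/9)·cos(3·x) + (-3/16 + π^2/2)·cos(4·x) + π^4/5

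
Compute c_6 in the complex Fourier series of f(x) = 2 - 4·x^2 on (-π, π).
Compute the real Fourier coefficients first: a_6 = -4/9, b_6 = 0.
Then c_6 = (a_6 − i·b_6)/2 = -2/9.

Final answer: -2/9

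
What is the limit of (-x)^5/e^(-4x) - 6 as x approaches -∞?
The quotient is an ∞/∞ indeterminate form as x → -∞.
Compare growth rates of the dominant terms (exponentials ≫ polynomials ≫ logarithms), or apply L'Hôpital's rule; the quotient → 0.
Adding the constant: 0 - 6 = -6. Limit = -6.

Final answer: -6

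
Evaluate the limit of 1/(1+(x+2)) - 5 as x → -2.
Direct substitution at x = -2 gives -4.

Final answer: -4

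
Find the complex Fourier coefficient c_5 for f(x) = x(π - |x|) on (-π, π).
Compute the real Fourier coefficients first: a_5 = 0, b_5 = 8/(125·π).
Then c_5 = (a_5 − i·b_5)/2 = -4·i/(125·π).

Final answer: -4·i/(125·π)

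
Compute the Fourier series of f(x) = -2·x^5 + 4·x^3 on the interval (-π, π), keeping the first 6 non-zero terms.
(-528 - 4·π^4 + 88·π^2)·sin(x) + (-14·π^2 + 21 + 2·π^4)·sin(2·x) + (-4·π^4/3 - 304/81 + 152·π^2/27)·sin(3·x) + (-13·π^2/4 + 39/32 + π^4)·sin(4·x) + (-4·π^4/5 - 336/625 + 56·π^2/25)·sin(5·x) + (-46·π^2/27 + 23/81 + 2·π^4/3)·sin(6·x)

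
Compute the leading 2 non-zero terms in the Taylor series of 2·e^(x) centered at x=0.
2·x + 2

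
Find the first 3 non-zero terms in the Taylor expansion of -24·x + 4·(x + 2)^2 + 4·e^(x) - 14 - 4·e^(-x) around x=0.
4·x^3/3 + 4·x^2 + 2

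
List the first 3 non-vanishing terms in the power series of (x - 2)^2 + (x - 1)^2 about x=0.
2·x^2 - 6·x + 5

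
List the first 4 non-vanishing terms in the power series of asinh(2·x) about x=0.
-40·x^7/7 + 12·x^5/5 - 4·x^3/3 + 2·x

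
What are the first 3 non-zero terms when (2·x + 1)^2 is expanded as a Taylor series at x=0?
4·x^2 + 4·x + 1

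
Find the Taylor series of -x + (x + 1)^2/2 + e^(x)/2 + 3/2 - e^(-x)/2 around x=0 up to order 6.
x^5/120 + x^3/6 + x^2/2 + x + 2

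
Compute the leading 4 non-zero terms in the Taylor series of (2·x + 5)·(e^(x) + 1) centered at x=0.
11·x^3/6 + 9·x^2/2 + 9·x + 10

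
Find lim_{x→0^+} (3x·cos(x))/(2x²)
Both numerator and denominator → 0 as x → 0^+; this is a 0/0 indeterminate form.
Expand each to leading order near x = 0: numerator ~ 3·x, denominator ~ 2·x^2.
The limit of the ratio is ∞.

Final answer: ∞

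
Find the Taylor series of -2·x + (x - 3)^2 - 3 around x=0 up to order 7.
x^2 - 8·x + 6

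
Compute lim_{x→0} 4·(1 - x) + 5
Direct substitution at x = 0 gives 9.

Final answer: 9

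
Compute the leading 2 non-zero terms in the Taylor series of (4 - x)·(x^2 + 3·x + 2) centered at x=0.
10·x + 8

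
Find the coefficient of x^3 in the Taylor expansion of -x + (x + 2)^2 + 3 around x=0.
Expand to order 3: -x + (x + 2)^2 + 3 = x^2 + 3·x + 7 + O(x^4).
The coefficient of x^3 is 0.

Final answer: 0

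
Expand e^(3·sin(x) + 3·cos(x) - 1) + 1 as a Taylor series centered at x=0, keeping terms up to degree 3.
-x^3·e^(2)/2 + 3·x^2·e^(2) + 3·x·e^(2) + 1 + e^(2)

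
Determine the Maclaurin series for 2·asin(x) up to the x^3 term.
x^3/3 + 2·x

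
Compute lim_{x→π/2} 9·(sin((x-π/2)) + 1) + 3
Direct substitution at x = π/2 gives 12.

Final answer: 12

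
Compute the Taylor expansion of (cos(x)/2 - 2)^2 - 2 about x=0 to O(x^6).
3·x^2/4 + 1/4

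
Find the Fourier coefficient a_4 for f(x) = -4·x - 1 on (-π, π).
a_4 = (1/π) ∫_{-π}^{π} f(x)·cos(4x) dx.
Evaluate the integral (use parity and integration by parts as needed): a_4 = 0.

Final answer: 0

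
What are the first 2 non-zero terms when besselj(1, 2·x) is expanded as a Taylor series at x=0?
-x^3/2 + x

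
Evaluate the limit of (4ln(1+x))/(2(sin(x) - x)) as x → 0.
Both numerator and denominator → 0 as x → 0; this is a 0/0 indeterminate form.
Expand each to leading order near x = 0: numerator ~ 4·x, denominator ~ -x^3/3.
The limit of the ratio is -∞.

Final answer: -∞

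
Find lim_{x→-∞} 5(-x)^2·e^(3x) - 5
The product is a 0·∞ indeterminate form at x → -∞.
Rewrite the product as 5(-x)^2 / e^(-3x) (an ∞/∞ form) and apply L'Hôpital, or use the standard hierarchy e^(3|x|) ≫ |(-x)^2| as x → -∞.
The indeterminate product → 0, so the limit = -5.

Final answer: -5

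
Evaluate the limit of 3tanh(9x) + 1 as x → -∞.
Evaluate the dominant behaviour as x → -∞; each term tends to a finite value or vanishes.
Limit = -2.

Final answer: -2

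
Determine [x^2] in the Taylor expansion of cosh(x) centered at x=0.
Expand to order 2: cosh(x) = x^2/2 + 1 + O(x^3).
The coefficient of x^2 is 1/2.

Final answer: 1/2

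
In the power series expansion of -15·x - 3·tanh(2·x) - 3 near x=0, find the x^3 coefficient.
Expand to order 3: -15·x - 3·tanh(2·x) - 3 = 8·x^3 - 21·x - 3 + O(x^4).
The coefficient of x^3 is 8.

Final answer: 8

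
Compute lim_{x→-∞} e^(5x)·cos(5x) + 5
Evaluate the dominant behaviour as x → -∞; each term tends to a finite value or vanishes.
Limit = 5.

Final answer: 5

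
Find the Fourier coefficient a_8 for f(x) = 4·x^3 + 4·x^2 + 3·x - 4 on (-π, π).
a_8 = (1/π) ∫_{-π}^{π} f(x)·cos(8x) dx.
Evaluate the integral (use parity and integration by parts as needed): a_8 = 1/4.

Final answer: 1/4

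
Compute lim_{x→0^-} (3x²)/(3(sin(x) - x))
Both numerator and denominator → 0 as x → 0^-; this is a 0/0 indeterminate form.
Expand each to leading order near x = 0: numerator ~ 3·x^2, denominator ~ -x^3/2.
The limit of the ratio is ∞.

Final answer: ∞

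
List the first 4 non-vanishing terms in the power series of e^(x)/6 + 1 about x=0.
x^3/36 + x^2/12 + x/6 + 7/6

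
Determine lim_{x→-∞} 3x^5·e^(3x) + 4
The product is a 0·∞ indeterminate form at x → -∞.
Rewrite the product as 3x^5 / e^(-3x) (an ∞/∞ form) and apply L'Hôpital, or use the standard hierarchy e^(3|x|) ≫ |x^5| as x → -∞.
The indeterminate product → 0, so the limit = 4.

Final answer: 4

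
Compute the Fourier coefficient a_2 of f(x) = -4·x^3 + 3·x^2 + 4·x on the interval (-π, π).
a_2 = (1/π) ∫_{-π}^{π} f(x)·cos(2x) dx.
Evaluate the integral (use parity and integration by parts as needed): a_2 = 3.

Final answer: 3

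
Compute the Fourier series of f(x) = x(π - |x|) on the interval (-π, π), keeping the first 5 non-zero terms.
8·sin(x)/π + 8·sin(3·x)/(27·π) + 8·sin(5·x)/(125·π) + 8·sin(7·x)/(343·π) + 8·sin(9·x)/(729·π)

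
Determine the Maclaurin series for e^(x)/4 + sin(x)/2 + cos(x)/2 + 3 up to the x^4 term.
x^4/32 - x^3/24 - x^2/8 + 3·x/4 + 15/4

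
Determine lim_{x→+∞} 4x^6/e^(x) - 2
The quotient is an ∞/∞ indeterminate form as x → +∞.
The exponential denominator e^(x) dominates the polynomial numerator (e^x ≫ x^6 as x → ∞), so the quotient → 0.
Adding the constant: 0 - 2 = -2. Limit = -2.

Final answer: -2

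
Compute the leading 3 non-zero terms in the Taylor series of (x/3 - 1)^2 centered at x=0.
x^2/9 - 2·x/3 + 1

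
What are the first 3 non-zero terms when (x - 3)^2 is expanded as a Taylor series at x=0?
x^2 - 6·x + 9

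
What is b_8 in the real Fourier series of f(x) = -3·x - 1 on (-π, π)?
b_8 = (1/π) ∫_{-π}^{π} f(x)·sin(8x) dx.
Evaluate the integral (use parity and integration by parts as needed): b_8 = 3/4.

Final answer: 3/4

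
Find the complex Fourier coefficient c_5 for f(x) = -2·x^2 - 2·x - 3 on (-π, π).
Compute the real Fourier coefficients first: a_5 = 8/25, b_5 = -4/5.
Then c_5 = (a_5 − i·b_5)/2 = 4/25 + 2·i/5.

Final answer: 4/25 + 2·i/5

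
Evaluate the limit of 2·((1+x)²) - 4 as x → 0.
Direct substitution at x = 0 gives -2.

Final answer: -2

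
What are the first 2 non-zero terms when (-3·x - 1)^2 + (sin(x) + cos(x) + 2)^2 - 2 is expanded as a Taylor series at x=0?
12·x + 8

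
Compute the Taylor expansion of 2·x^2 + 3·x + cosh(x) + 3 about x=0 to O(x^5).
x^4/24 + 5·x^2/2 + 3·x + 4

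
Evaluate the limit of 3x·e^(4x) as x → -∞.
This is a 0·∞ indeterminate form at x → -∞.
Rewrite the product as 3x / e^(-4x) (an ∞/∞ form) and apply L'Hôpital, or use the standard hierarchy e^(4|x|) ≫ |x| as x → -∞.
The indeterminate product → 0, so the limit = 0.

Final answer: 0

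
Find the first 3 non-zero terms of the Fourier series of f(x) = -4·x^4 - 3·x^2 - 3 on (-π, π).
(-180 + 32·π^2)·cos(x) + (9 - 8·π^2)·cos(2·x) - 4·π^4/5 - π^2 - 3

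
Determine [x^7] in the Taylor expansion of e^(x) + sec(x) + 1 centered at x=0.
Expand to order 7: e^(x) + sec(x) + 1 = x^7/5040 + 31·x^6/360 + x^5/120 + x^4/4 + x^3/6 + x^2 + x + 3 + O(x^8).
The coefficient of x^7 is 1/5040.

Final answer: 1/5040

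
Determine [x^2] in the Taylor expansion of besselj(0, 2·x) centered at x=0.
Expand to order 2: besselj(0, 2·x) = 1 - x^2 + O(x^3).
The coefficient of x^2 is -1.

Final answer: -1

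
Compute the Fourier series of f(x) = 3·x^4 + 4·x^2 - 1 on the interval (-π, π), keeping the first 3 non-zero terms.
(128 - 24·π^2)·cos(x) + (-5 + 6·π^2)·cos(2·x) - 1 + 4·π^2/3 + 3·π^4/5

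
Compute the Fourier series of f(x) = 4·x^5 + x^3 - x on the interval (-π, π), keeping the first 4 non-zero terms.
(-158·π^2 + 8·π^4 + 946)·sin(x) + (-4·π^4 - 55/2 + 19·π^2)·sin(2·x) + (-142·π^2/27 + 230/81 + 8·π^4/3)·sin(3·x) + (-2·π^4 - 1/4 + 2·π^2)·sin(4·x)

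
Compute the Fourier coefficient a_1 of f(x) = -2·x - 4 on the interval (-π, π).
a_1 = (1/π) ∫_{-π}^{π} f(x)·cos(1x) dx.
Evaluate the integral (use parity and integration by parts as needed): a_1 = 0.

Final answer: 0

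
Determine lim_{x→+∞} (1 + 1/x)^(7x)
As x → +∞: write (1 + 1/x)^(7x) = ((1 + 1/x)^x)^7 → (e^1)^7 = e^7.
Limit = e^(7).

Final answer: e^(7)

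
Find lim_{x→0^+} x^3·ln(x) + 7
The product is a 0·∞ indeterminate form at x → 0⁺.
Rewrite the product as ln(x) / x^(-3) and apply L'Hôpital, or use the standard hierarchy x^(-3) ≫ |ln x| as x → 0⁺.
The indeterminate product → 0, so the limit = 7.

Final answer: 7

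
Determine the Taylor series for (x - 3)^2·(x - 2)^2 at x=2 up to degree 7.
(x - 2)^2 - 2·(x - 2)^3 + (x - 2)^4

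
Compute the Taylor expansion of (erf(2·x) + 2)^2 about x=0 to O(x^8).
-512·x^7/(21·√(π)) + 3584·x^6/(45·π) + 128·x^5/(5·√(π)) - 128·x^4/(3·π) - 64·x^3/(3·√(π)) + 16·x^2/π + 16·x/√(π) + 4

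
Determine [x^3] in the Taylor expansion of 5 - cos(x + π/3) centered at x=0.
Expand to order 3: 5 - cos(x + π/3) = -√(3)·x^3/12 + x^2/4 + √(3)·x/2 + 9/2 + O(x^4).
The coefficient of x^3 is -√(3)/12.

Final answer: -√(3)/12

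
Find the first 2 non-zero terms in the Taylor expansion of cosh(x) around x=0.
x^2/2 + 1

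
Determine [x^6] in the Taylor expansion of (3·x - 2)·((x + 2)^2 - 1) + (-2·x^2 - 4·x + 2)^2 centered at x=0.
Expand to order 6: (3·x - 2)·((x + 2)^2 - 1) + (-2·x^2 - 4·x + 2)^2 = 4·x^4 + 19·x^3 + 18·x^2 - 15·x - 2 + O(x^7).
The coefficient of x^6 is 0.

Final answer: 0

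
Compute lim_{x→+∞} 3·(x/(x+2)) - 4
Evaluate the dominant behaviour as x → +∞; each term tends to a finite value or vanishes.
Limit = -1.

Final answer: -1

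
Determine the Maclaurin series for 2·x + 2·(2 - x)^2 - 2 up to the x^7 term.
2·x^2 - 6·x + 6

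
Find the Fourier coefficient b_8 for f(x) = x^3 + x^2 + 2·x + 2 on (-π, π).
b_8 = (1/π) ∫_{-π}^{π} f(x)·sin(8x) dx.
Evaluate the integral (use parity and integration by parts as needed): b_8 = -π^2/4 - 61/128.

Final answer: -π^2/4 - 61/128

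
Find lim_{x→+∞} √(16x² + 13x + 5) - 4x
As x → +∞: multiply by the conjugate to get (13x+5)/(√(16x²+13x+5)+4x); the denominator ~ 8x, so the limit is 13/8.
Limit = 13/8.

Final answer: 13/8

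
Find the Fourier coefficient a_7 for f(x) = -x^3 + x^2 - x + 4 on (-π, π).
a_7 = (1/π) ∫_{-π}^{π} f(x)·cos(7x) dx.
Evaluate the integral (use parity and integration by parts as needed): a_7 = -4/49.

Final answer: -4/49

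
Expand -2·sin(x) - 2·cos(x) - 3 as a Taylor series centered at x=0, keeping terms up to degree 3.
x^3/3 + x^2 - 2·x - 5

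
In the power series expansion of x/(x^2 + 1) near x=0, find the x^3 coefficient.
Expand to order 3: x/(x^2 + 1) = -x^3 + x + O(x^4).
The coefficient of x^3 is -1.

Final answer: -1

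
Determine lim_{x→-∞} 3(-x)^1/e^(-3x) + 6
The quotient is an ∞/∞ indeterminate form as x → -∞.
Compare growth rates of the dominant terms (exponentials ≫ polynomials ≫ logarithms), or apply L'Hôpital's rule; the quotient → 0.
Adding the constant: 0 + 6 = 6. Limit = 6.

Final answer: 6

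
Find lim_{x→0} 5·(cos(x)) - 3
Direct substitution at x = 0 gives 2.

Final answer: 2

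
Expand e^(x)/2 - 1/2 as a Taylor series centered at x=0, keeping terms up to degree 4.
x^4/48 + x^3/12 + x^2/4 + x/2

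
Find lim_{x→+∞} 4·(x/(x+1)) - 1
Evaluate the dominant behaviour as x → +∞; each term tends to a finite value or vanishes.
Limit = 3.

Final answer: 3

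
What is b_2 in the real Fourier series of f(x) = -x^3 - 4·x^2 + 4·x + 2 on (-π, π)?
b_2 = (1/π) ∫_{-π}^{π} f(x)·sin(2x) dx.
Evaluate the integral (use parity and integration by parts as needed): b_2 = -11/2 + π^2.

Final answer: -11/2 + π^2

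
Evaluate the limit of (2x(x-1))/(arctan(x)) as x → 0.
Both numerator and denominator → 0 as x → 0; this is a 0/0 indeterminate form.
Expand each to leading order near x = 0: numerator ~ -2·x, denominator ~ x.
The limit of the ratio is -2.

Final answer: -2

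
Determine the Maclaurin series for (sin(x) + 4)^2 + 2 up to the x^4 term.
-x^4/3 - 4·x^3/3 + x^2 + 8·x + 18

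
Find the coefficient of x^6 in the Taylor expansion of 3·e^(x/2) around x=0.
Expand to order 6: 3·e^(x/2) = x^6/15360 + x^5/1280 + x^4/128 + x^3/16 + 3·x^2/8 + 3·x/2 + 3 + O(x^7).
The coefficient of x^6 is 1/15360.

Final answer: 1/15360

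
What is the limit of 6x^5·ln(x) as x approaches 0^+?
This is a 0·∞ indeterminate form at x → 0⁺.
Rewrite the product as 6·ln(x) / x^(-5) and apply L'Hôpital, or use the standard hierarchy x^(-5) ≫ |ln x| as x → 0⁺.
The indeterminate product → 0, so the limit = 0.

Final answer: 0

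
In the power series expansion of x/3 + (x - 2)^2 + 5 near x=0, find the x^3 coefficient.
Expand to order 3: x/3 + (x - 2)^2 + 5 = x^2 - 11·x/3 + 9 + O(x^4).
The coefficient of x^3 is 0.

Final answer: 0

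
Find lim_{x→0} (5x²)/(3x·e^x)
Both numerator and denominator → 0 as x → 0; this is a 0/0 indeterminate form.
Expand each to leading order near x = 0: numerator ~ 5·x^2, denominator ~ 3·x.
The limit of the ratio is 0.

Final answer: 0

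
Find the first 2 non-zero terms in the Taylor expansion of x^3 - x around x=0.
x^3 - x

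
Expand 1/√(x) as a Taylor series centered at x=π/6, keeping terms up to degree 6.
√(6)/√(π) - 3·√(6)·(x - π/6)/π^(3/2) + 27·√(6)·(x - π/6)^2/(2·π^(5/2)) - 135·√(6)·(x - π/6)^3/(2·π^(7/2)) + 2835·√(6)·(x - π/6)^4/(8·π^(9/2)) - 15309·√(6)·(x - π/6)^5/(8·π^(11/2)) + 168399·√(6)·(x - π/6)^6/(16·π^(13/2))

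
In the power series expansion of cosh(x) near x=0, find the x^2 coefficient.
Expand to order 2: cosh(x) = x^2/2 + 1 + O(x^3).
The coefficient of x^2 is 1/2.

Final answer: 1/2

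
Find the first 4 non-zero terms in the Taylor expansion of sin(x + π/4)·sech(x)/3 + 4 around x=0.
-√(2)·x^3/9 - √(2)·x^2/6 + √(2)·x/6 + √(2)/6 + 4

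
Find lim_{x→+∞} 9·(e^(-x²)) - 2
Evaluate the dominant behaviour as x → +∞; each term tends to a finite value or vanishes.
Limit = -2.

Final answer: -2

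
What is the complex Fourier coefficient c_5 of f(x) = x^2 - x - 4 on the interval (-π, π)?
Compute the real Fourier coefficients first: a_5 = -4/25, b_5 = -2/5.
Then c_5 = (a_5 − i·b_5)/2 = -2/25 + i/5.

Final answer: -2/25 + i/5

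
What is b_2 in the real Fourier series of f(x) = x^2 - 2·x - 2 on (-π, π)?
b_2 = (1/π) ∫_{-π}^{π} f(x)·sin(2x) dx.
Evaluate the integral (use parity and integration by parts as needed): b_2 = 2.

Final answer: 2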